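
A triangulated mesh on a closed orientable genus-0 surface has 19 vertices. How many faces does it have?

34

χ = 2 − 2·0 = 2, and every face is a triangle so 3F = 2E.
V − E + F = 2 with E = 3F/2 gives 19 − (3/2 − 1)·F = 2, so F = 34 and E = 51.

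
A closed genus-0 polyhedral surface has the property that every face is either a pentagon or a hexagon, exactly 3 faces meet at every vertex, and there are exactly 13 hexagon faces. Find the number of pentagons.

Let x be the number of pentagons; then F = 13 + x.
Edge–face incidences: 2E = 6·13 + 5·x = 78 + 5x.
Every vertex has degree 3, so 3V = 2E.
Euler: V − E + F = 2 ⇒ (2E)/3 − E + (13 + x) = 2.
Multiply by 6: 2·(2E) − 3·(2E) + 6·(13 + x) = 12, i.e. 78 + 6x − (78 + 5x) = 12.
Collecting terms: x = 12.
Then 2E = 78 + 5·12 = 138, so E = 69, V = 2E/3 = 46, F = 13 + 12 = 25.

12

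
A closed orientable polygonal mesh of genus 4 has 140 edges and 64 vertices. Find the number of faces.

70

For a closed orientable surface of genus 4, χ = 2 − 2·4 = -6.
F = -6 − V + E = -6 − 64 + 140 = 70.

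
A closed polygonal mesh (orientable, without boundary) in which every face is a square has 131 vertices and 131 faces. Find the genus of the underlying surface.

1

Every face is a square, so 2E = 4·131 = 524, giving E = 262.
χ = V − E + F = 131 − 262 + 131 = 0.
For a closed orientable surface χ = 2 − 2g, so g = (2 − (0))/2 = 1.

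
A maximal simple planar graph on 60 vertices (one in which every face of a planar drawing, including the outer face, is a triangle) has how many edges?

174

In a plane triangulation 3F = 2E and V − E + F = 2, so E = 3V − 6 = 3·60 − 6 = 174.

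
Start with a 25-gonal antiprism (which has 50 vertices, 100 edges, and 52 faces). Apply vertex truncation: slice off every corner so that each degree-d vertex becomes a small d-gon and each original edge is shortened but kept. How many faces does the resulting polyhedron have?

102

Truncation replaces each original edge-end by a new vertex, so V′ = 2E = 200.
Each original edge survives, and each old vertex of degree d contributes d new edges; summing degrees gives Σd = 2E, so E′ = E + 2E = 3E = 300.
Each original face survives and each original vertex becomes one new face: F′ = F + V = 102.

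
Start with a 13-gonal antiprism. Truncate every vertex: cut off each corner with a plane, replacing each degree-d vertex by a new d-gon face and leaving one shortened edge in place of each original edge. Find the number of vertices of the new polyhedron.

The base solid has V = 26, E = 52, F = 28.
Truncation replaces each original edge-end by a new vertex, so V′ = 2E = 104.
Each original edge survives, and each old vertex of degree d contributes d new edges; summing degrees gives Σd = 2E, so E′ = E + 2E = 3E = 156.
Each original face survives and each original vertex becomes one new face: F′ = F + V = 54.

104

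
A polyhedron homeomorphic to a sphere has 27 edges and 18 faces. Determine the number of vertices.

Here V − E + F = 2.
V = 2 + E − F = 2 + 27 − 18 = 11.

11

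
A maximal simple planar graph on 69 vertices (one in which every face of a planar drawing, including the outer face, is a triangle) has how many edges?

In a plane triangulation 3F = 2E and V − E + F = 2, so E = 3V − 6 = 3·69 − 6 = 201.

201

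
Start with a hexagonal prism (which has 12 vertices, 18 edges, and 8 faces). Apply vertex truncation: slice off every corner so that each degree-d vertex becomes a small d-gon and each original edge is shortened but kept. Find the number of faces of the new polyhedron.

Truncation replaces each original edge-end by a new vertex, so V′ = 2E = 36.
Each original edge survives, and each old vertex of degree d contributes d new edges; summing degrees gives Σd = 2E, so E′ = E + 2E = 3E = 54.
Each original face survives and each original vertex becomes one new face: F′ = F + V = 20.

20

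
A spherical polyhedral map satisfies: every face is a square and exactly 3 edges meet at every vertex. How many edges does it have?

Each face has 4 edges and each edge borders two faces, so 2E = 4F.
Each vertex has degree 3, so 3V = 2E and hence V = 4F/3.
Euler: V − E + F = 2 ⇒ (4F/3) − (4F/2) + F = 2.
Multiply by 6: (8 − 12 + 6)F = 12, i.e. 2F = 12.
So F = 6, E = 4·6/2 = 12, V = 4·6/3 = 8.

12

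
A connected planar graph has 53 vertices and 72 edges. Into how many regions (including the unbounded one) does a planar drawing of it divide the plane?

Euler's formula for a connected plane graph: V − E + F = 2, so F = 2 − 53 + 72 = 21.

21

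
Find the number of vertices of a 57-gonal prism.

114

A prism on an n-gon has two n-gon bases and n rectangular sides: V = 2·57 = 114, E = 3·57 = 171, F = 57 + 2 = 59.
Check: V − E + F = 114 − 171 + 59 = 2.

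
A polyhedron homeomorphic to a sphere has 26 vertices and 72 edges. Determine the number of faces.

48

Here V − E + F = 2.
F = 2 − V + E = 2 − 26 + 72 = 48.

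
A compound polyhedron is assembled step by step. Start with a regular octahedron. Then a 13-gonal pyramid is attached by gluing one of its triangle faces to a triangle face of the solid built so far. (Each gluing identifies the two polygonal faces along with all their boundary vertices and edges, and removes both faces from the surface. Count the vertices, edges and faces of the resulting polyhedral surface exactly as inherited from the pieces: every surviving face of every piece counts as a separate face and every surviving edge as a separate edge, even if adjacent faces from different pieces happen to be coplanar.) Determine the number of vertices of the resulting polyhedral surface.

A regular octahedron: V=6, E=12, F=8.
Attach a 13-gonal pyramid (V=14, E=26, F=14) along a 3-gon: merge 3 vertices and 3 edges, delete both glued faces → V=17, E=35, F=20.
Check: V − E + F = 17 − 35 + 20 = 2.

17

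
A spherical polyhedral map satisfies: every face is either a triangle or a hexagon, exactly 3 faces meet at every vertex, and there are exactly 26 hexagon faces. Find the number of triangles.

Let x be the number of triangles; then F = 26 + x.
Edge–face incidences: 2E = 6·26 + 3·x = 156 + 3x.
Every vertex has degree 3, so 3V = 2E.
Euler: V − E + F = 2 ⇒ (2E)/3 − E + (26 + x) = 2.
Multiply by 6: 2·(2E) − 3·(2E) + 6·(26 + x) = 12, i.e. 156 + 6x − (156 + 3x) = 12.
Collecting terms: 3x = 12, so x = 4.
Then 2E = 156 + 3·4 = 168, so E = 84, V = 2E/3 = 56, F = 26 + 4 = 30.

4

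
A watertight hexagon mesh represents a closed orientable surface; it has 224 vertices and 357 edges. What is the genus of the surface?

8

Every face is a hexagon and each edge borders two faces, so 6F = 2·357, giving F = 119.
χ = V − E + F = 224 − 357 + 119 = -14.
For a closed orientable surface χ = 2 − 2g, so g = (2 − (-14))/2 = 8.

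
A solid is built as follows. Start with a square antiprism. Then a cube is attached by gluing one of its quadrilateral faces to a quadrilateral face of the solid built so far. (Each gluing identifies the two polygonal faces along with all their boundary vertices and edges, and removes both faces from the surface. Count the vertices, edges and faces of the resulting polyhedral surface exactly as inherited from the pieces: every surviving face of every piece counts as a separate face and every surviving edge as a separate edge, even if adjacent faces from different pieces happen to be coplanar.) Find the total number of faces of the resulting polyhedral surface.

14

A square antiprism: V=8, E=16, F=10.
Attach a cube (V=8, E=12, F=6) along a 4-gon: merge 4 vertices and 4 edges, delete both glued faces → V=12, E=24, F=14.
Check: V − E + F = 12 − 24 + 14 = 2.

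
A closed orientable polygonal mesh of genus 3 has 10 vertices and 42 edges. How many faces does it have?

For a closed orientable surface of genus 3, χ = 2 − 2·3 = -4.
F = -4 − V + E = -4 − 10 + 42 = 28.

28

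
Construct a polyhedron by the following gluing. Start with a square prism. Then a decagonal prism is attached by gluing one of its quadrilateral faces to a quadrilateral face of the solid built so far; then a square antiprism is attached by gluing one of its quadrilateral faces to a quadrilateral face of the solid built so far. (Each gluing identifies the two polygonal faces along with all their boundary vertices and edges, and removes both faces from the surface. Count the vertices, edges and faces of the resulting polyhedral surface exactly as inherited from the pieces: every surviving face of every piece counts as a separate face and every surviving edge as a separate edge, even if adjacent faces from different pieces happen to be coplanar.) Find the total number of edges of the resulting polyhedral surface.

50

A square prism: V=8, E=12, F=6.
Attach a decagonal prism (V=20, E=30, F=12) along a 4-gon: merge 4 vertices and 4 edges, delete both glued faces → V=24, E=38, F=16.
Attach a square antiprism (V=8, E=16, F=10) along a 4-gon: merge 4 vertices and 4 edges, delete both glued faces → V=28, E=50, F=24.
Check: V − E + F = 28 − 50 + 24 = 2.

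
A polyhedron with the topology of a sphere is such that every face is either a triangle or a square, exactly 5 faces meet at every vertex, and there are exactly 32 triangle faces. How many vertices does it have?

24

Let x be the number of squares; then F = 32 + x.
Edge–face incidences: 2E = 3·32 + 4·x = 96 + 4x.
Every vertex has degree 5, so 5V = 2E.
Euler: V − E + F = 2 ⇒ (2E)/5 − E + (32 + x) = 2.
Multiply by 10: 2·(2E) − 5·(2E) + 10·(32 + x) = 20, i.e. 320 + 10x − 3·(96 + 4x) = 20.
Collecting terms: −2x + 32 = 20, so −2x = −12, so x = 6.
Then 2E = 96 + 4·6 = 120, so E = 60, V = 2E/5 = 24, F = 32 + 6 = 38.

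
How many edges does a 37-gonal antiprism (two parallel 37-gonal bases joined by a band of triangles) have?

An antiprism on an n-gon has two n-gon caps and 2n triangles: V = 2·37 = 74, E = 4·37 = 148, F = 2·37 + 2 = 76.

148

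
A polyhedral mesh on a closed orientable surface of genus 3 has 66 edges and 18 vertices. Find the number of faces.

44

For a closed orientable surface of genus 3, χ = 2 − 2·3 = -4.
F = -4 − V + E = -4 − 18 + 66 = 44.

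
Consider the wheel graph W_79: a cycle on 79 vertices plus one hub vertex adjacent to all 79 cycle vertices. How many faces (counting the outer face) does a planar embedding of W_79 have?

W_79 has V = 79 + 1 = 80 vertices and E = 2·79 = 158 edges.
By Euler's formula F = 2 − V + E = 2 − 80 + 158 = 80.

80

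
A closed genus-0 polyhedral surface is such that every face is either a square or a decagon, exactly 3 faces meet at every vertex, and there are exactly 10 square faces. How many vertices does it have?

Let x be the number of decagons; then F = 10 + x.
Edge–face incidences: 2E = 4·10 + 10·x = 40 + 10x.
Every vertex has degree 3, so 3V = 2E.
Euler: V − E + F = 2 ⇒ (2E)/3 − E + (10 + x) = 2.
Multiply by 6: 2·(2E) − 3·(2E) + 6·(10 + x) = 12, i.e. 60 + 6x − (40 + 10x) = 12.
Collecting terms: −4x + 20 = 12, so −4x = −8, so x = 2.
Then 2E = 40 + 10·2 = 60, so E = 30, V = 2E/3 = 20, F = 10 + 2 = 12.

20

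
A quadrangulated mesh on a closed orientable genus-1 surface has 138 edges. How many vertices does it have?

χ = 2 − 2·1 = 0, and every face is a square so 4F = 2E.
F = 2E/4 = 69. Then V = 0 + E − F = 0 + 138 − 69 = 69.

69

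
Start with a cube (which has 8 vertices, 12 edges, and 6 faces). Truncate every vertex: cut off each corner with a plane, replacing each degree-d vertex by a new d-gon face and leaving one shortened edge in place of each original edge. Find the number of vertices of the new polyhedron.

Truncation replaces each original edge-end by a new vertex, so V′ = 2E = 24.
Each original edge survives, and each old vertex of degree d contributes d new edges; summing degrees gives Σd = 2E, so E′ = E + 2E = 3E = 36.
Each original face survives and each original vertex becomes one new face: F′ = F + V = 14.

24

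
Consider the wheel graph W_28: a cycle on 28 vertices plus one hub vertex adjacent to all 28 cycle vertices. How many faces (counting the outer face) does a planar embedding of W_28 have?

W_28 has V = 28 + 1 = 29 vertices and E = 2·28 = 56 edges.
By Euler's formula F = 2 − V + E = 2 − 29 + 56 = 29.

29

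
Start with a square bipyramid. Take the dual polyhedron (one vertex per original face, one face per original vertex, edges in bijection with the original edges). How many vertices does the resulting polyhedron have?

8

The base solid has V = 6, E = 12, F = 8.
The dual swaps V and F and preserves E: V′ = F = 8, E′ = E = 12, F′ = V = 6.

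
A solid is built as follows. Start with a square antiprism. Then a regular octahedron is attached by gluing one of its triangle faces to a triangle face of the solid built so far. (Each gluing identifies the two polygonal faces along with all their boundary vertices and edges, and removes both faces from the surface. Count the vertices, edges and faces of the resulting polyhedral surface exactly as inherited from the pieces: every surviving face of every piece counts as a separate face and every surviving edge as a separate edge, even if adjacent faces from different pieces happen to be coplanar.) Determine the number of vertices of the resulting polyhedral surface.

A square antiprism: V=8, E=16, F=10.
Attach a regular octahedron (V=6, E=12, F=8) along a 3-gon: merge 3 vertices and 3 edges, delete both glued faces → V=11, E=25, F=16.
Check: V − E + F = 11 − 25 + 16 = 2.

11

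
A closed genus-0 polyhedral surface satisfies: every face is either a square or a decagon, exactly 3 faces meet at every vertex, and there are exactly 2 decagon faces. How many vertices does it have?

Let x be the number of squares; then F = 2 + x.
Edge–face incidences: 2E = 10·2 + 4·x = 20 + 4x.
Every vertex has degree 3, so 3V = 2E.
Euler: V − E + F = 2 ⇒ (2E)/3 − E + (2 + x) = 2.
Multiply by 6: 2·(2E) − 3·(2E) + 6·(2 + x) = 12, i.e. 12 + 6x − (20 + 4x) = 12.
Collecting terms: 2x − 8 = 12, so 2x = 20, so x = 10.
Then 2E = 20 + 4·10 = 60, so E = 30, V = 2E/3 = 20, F = 2 + 10 = 12.

20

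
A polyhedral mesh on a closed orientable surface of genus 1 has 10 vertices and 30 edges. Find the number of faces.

For a closed orientable surface of genus 1, χ = 2 − 2·1 = 0.
F = 0 − V + E = 0 − 10 + 30 = 20.

20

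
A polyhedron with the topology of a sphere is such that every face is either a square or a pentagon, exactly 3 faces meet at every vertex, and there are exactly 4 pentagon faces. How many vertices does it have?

Let x be the number of squares; then F = 4 + x.
Edge–face incidences: 2E = 5·4 + 4·x = 20 + 4x.
Every vertex has degree 3, so 3V = 2E.
Euler: V − E + F = 2 ⇒ (2E)/3 − E + (4 + x) = 2.
Multiply by 6: 2·(2E) − 3·(2E) + 6·(4 + x) = 12, i.e. 24 + 6x − (20 + 4x) = 12.
Collecting terms: 2x + 4 = 12, so 2x = 8, so x = 4.
Then 2E = 20 + 4·4 = 36, so E = 18, V = 2E/3 = 12, F = 4 + 4 = 8.

12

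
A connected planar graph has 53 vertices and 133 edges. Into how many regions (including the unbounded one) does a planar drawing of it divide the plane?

82

Euler's formula for a connected plane graph: V − E + F = 2, so F = 2 − 53 + 133 = 82.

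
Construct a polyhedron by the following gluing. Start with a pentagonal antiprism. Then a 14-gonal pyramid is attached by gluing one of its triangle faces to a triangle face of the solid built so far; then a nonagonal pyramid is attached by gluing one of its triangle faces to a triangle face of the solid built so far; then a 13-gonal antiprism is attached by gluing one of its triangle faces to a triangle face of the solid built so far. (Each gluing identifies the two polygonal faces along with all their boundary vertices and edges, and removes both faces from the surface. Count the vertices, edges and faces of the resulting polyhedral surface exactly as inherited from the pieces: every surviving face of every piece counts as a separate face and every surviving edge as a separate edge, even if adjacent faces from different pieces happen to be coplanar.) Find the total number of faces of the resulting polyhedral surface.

A pentagonal antiprism: V=10, E=20, F=12.
Attach a 14-gonal pyramid (V=15, E=28, F=15) along a 3-gon: merge 3 vertices and 3 edges, delete both glued faces → V=22, E=45, F=25.
Attach a nonagonal pyramid (V=10, E=18, F=10) along a 3-gon: merge 3 vertices and 3 edges, delete both glued faces → V=29, E=60, F=33.
Attach a 13-gonal antiprism (V=26, E=52, F=28) along a 3-gon: merge 3 vertices and 3 edges, delete both glued faces → V=52, E=109, F=59.
Check: V − E + F = 52 − 109 + 59 = 2.

59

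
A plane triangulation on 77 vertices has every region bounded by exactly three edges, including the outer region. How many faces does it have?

In a plane triangulation 3F = 2E and V − E + F = 2, so F = 2V − 4 = 2·77 − 4 = 150.

150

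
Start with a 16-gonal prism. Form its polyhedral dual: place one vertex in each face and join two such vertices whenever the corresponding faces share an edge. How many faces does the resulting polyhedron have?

32

The base solid has V = 32, E = 48, F = 18.
The dual swaps V and F and preserves E: V′ = F = 18, E′ = E = 48, F′ = V = 32.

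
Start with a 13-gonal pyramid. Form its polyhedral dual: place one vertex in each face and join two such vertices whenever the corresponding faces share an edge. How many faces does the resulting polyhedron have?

14

The base solid has V = 14, E = 26, F = 14.
The dual swaps V and F and preserves E: V′ = F = 14, E′ = E = 26, F′ = V = 14.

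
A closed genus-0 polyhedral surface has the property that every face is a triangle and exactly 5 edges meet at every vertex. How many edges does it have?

Each face has 3 edges and each edge borders two faces, so 2E = 3F.
Each vertex has degree 5, so 5V = 2E and hence V = 3F/5.
Euler: V − E + F = 2 ⇒ (3F/5) − (3F/2) + F = 2.
Multiply by 10: (6 − 15 + 10)F = 20, i.e. 1F = 20.
So F = 20, E = 3·20/2 = 30, V = 3·20/5 = 12.

30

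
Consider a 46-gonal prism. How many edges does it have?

138

A prism on an n-gon has two n-gon bases and n rectangular sides: V = 2·46 = 92, E = 3·46 = 138, F = 46 + 2 = 48.
Check: V − E + F = 92 − 138 + 48 = 2.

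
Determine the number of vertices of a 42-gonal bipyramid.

44

A bipyramid over an n-gon has 2n triangular faces and n + 2 vertices: V = 42 + 2 = 44, E = 3·42 = 126, F = 2·42 = 84.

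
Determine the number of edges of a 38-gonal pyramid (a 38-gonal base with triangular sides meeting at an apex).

76

A pyramid on an n-gon base has one n-gon and n triangles: V = 38 + 1 = 39, E = 2·38 = 76, F = 38 + 1 = 39.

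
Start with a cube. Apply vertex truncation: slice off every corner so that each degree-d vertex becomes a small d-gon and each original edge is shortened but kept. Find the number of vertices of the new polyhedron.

The base solid has V = 8, E = 12, F = 6.
Truncation replaces each original edge-end by a new vertex, so V′ = 2E = 24.
Each original edge survives, and each old vertex of degree d contributes d new edges; summing degrees gives Σd = 2E, so E′ = E + 2E = 3E = 36.
Each original face survives and each original vertex becomes one new face: F′ = F + V = 14.

24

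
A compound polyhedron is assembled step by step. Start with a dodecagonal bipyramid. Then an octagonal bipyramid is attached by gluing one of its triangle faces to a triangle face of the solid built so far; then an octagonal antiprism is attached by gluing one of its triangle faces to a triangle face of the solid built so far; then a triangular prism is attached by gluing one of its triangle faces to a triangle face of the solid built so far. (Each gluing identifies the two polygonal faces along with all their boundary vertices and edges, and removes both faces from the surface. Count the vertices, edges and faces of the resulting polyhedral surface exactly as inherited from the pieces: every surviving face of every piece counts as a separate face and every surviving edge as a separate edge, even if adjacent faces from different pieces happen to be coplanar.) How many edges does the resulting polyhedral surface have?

92

A dodecagonal bipyramid: V=14, E=36, F=24.
Attach an octagonal bipyramid (V=10, E=24, F=16) along a 3-gon: merge 3 vertices and 3 edges, delete both glued faces → V=21, E=57, F=38.
Attach an octagonal antiprism (V=16, E=32, F=18) along a 3-gon: merge 3 vertices and 3 edges, delete both glued faces → V=34, E=86, F=54.
Attach a triangular prism (V=6, E=9, F=5) along a 3-gon: merge 3 vertices and 3 edges, delete both glued faces → V=37, E=92, F=57.
Check: V − E + F = 37 − 92 + 57 = 2.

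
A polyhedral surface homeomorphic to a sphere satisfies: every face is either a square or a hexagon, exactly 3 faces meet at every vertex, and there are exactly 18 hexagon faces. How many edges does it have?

66

Let x be the number of squares; then F = 18 + x.
Edge–face incidences: 2E = 6·18 + 4·x = 108 + 4x.
Every vertex has degree 3, so 3V = 2E.
Euler: V − E + F = 2 ⇒ (2E)/3 − E + (18 + x) = 2.
Multiply by 6: 2·(2E) − 3·(2E) + 6·(18 + x) = 12, i.e. 108 + 6x − (108 + 4x) = 12.
Collecting terms: 2x = 12, so x = 6.
Then 2E = 108 + 4·6 = 132, so E = 66, V = 2E/3 = 44, F = 18 + 6 = 24.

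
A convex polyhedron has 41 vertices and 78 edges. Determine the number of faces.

39

Here V − E + F = 2.
F = 2 − V + E = 2 − 41 + 78 = 39.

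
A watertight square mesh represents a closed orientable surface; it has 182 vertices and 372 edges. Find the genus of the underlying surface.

3

Every face is a square and each edge borders two faces, so 4F = 2·372, giving F = 186.
χ = V − E + F = 182 − 372 + 186 = -4.
For a closed orientable surface χ = 2 − 2g, so g = (2 − (-4))/2 = 3.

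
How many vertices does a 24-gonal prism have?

48

A prism on an n-gon has two n-gon bases and n rectangular sides: V = 2·24 = 48, E = 3·24 = 72, F = 24 + 2 = 26.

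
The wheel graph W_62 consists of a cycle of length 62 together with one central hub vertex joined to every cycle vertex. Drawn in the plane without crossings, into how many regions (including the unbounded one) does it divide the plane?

63

W_62 has V = 62 + 1 = 63 vertices and E = 2·62 = 124 edges.
By Euler's formula F = 2 − V + E = 2 − 63 + 124 = 63.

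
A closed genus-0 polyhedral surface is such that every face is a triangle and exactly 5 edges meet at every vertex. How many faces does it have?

20

Each face has 3 edges and each edge borders two faces, so 2E = 3F.
Each vertex has degree 5, so 5V = 2E and hence V = 3F/5.
Euler: V − E + F = 2 ⇒ (3F/5) − (3F/2) + F = 2.
Multiply by 10: (6 − 15 + 10)F = 20, i.e. 1F = 20.
So F = 20, E = 3·20/2 = 30, V = 3·20/5 = 12.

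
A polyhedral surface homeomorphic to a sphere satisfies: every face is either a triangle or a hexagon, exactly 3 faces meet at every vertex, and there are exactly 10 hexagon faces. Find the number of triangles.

4

Let x be the number of triangles; then F = 10 + x.
Edge–face incidences: 2E = 6·10 + 3·x = 60 + 3x.
Every vertex has degree 3, so 3V = 2E.
Euler: V − E + F = 2 ⇒ (2E)/3 − E + (10 + x) = 2.
Multiply by 6: 2·(2E) − 3·(2E) + 6·(10 + x) = 12, i.e. 60 + 6x − (60 + 3x) = 12.
Collecting terms: 3x = 12, so x = 4.
Then 2E = 60 + 3·4 = 72, so E = 36, V = 2E/3 = 24, F = 10 + 4 = 14.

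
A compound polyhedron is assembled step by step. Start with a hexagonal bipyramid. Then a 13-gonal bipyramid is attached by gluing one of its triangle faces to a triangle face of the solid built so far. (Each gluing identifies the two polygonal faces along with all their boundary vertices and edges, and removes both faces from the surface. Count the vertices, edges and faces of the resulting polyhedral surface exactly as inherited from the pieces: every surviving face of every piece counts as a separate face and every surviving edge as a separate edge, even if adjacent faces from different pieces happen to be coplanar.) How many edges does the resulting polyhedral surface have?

A hexagonal bipyramid: V=8, E=18, F=12.
Attach a 13-gonal bipyramid (V=15, E=39, F=26) along a 3-gon: merge 3 vertices and 3 edges, delete both glued faces → V=20, E=54, F=36.
Check: V − E + F = 20 − 54 + 36 = 2.

54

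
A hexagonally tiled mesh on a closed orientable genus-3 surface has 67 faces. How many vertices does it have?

130

χ = 2 − 2·3 = -4, and every face is a hexagon so 6F = 2E.
E = 6·67/2 = 201. Then V = -4 + E − F = -4 + 201 − 67 = 130.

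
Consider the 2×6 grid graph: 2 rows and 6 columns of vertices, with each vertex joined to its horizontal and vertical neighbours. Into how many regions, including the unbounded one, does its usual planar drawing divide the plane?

6

The grid has V = 2·6 = 12 vertices and E = 2·5 + 6·1 = 16 edges.
F = 2 − V + E = 2 − 12 + 16 = 6.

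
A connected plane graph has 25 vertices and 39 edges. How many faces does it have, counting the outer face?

16

Euler's formula for a connected plane graph: V − E + F = 2, so F = 2 − 25 + 39 = 16.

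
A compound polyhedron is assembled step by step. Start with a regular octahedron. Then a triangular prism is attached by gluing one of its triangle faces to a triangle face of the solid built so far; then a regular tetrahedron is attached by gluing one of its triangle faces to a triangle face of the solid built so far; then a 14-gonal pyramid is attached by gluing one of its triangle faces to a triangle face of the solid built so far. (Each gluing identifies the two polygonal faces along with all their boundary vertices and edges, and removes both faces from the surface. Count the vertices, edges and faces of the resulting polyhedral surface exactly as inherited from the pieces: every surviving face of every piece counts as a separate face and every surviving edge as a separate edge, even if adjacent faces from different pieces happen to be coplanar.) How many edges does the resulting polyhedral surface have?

A regular octahedron: V=6, E=12, F=8.
Attach a triangular prism (V=6, E=9, F=5) along a 3-gon: merge 3 vertices and 3 edges, delete both glued faces → V=9, E=18, F=11.
Attach a regular tetrahedron (V=4, E=6, F=4) along a 3-gon: merge 3 vertices and 3 edges, delete both glued faces → V=10, E=21, F=13.
Attach a 14-gonal pyramid (V=15, E=28, F=15) along a 3-gon: merge 3 vertices and 3 edges, delete both glued faces → V=22, E=46, F=26.
Check: V − E + F = 22 − 46 + 26 = 2.

46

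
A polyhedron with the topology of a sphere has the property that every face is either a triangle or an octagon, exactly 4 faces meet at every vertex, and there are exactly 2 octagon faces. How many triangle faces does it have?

16

Let x be the number of triangles; then F = 2 + x.
Edge–face incidences: 2E = 8·2 + 3·x = 16 + 3x.
Every vertex has degree 4, so 4V = 2E.
Euler: V − E + F = 2 ⇒ (2E)/4 − E + (2 + x) = 2.
Multiply by 8: 2·(2E) − 4·(2E) + 8·(2 + x) = 16, i.e. 16 + 8x − 2·(16 + 3x) = 16.
Collecting terms: 2x − 16 = 16, so 2x = 32, so x = 16.
Then 2E = 16 + 3·16 = 64, so E = 32, V = 2E/4 = 16, F = 2 + 16 = 18.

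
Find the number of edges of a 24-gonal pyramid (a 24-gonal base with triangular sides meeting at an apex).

A pyramid on an n-gon base has one n-gon and n triangles: V = 24 + 1 = 25, E = 2·24 = 48, F = 24 + 1 = 25.

48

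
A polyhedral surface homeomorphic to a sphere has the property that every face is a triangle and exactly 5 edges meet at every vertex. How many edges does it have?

Each face has 3 edges and each edge borders two faces, so 2E = 3F.
Each vertex has degree 5, so 5V = 2E and hence V = 3F/5.
Euler: V − E + F = 2 ⇒ (3F/5) − (3F/2) + F = 2.
Multiply by 10: (6 − 15 + 10)F = 20, i.e. 1F = 20.
So F = 20, E = 3·20/2 = 30, V = 3·20/5 = 12.

30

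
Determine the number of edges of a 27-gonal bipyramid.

A bipyramid over an n-gon has 2n triangular faces and n + 2 vertices: V = 27 + 2 = 29, E = 3·27 = 81, F = 2·27 = 54.

81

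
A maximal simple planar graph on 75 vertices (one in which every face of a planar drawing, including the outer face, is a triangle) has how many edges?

219

In a plane triangulation 3F = 2E and V − E + F = 2, so E = 3V − 6 = 3·75 − 6 = 219.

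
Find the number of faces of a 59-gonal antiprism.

120

An antiprism on an n-gon has two n-gon caps and 2n triangles: V = 2·59 = 118, E = 4·59 = 236, F = 2·59 + 2 = 120.
Check: V − E + F = 118 − 236 + 120 = 2.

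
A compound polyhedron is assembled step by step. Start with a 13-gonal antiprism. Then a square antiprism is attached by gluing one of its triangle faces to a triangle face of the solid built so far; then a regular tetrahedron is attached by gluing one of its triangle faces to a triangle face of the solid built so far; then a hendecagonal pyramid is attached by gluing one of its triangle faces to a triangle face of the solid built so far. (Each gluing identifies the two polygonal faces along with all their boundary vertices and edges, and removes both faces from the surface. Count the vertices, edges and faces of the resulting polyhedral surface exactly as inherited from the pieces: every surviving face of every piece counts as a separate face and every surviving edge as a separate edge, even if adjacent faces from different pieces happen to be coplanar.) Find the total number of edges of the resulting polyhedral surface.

A 13-gonal antiprism: V=26, E=52, F=28.
Attach a square antiprism (V=8, E=16, F=10) along a 3-gon: merge 3 vertices and 3 edges, delete both glued faces → V=31, E=65, F=36.
Attach a regular tetrahedron (V=4, E=6, F=4) along a 3-gon: merge 3 vertices and 3 edges, delete both glued faces → V=32, E=68, F=38.
Attach a hendecagonal pyramid (V=12, E=22, F=12) along a 3-gon: merge 3 vertices and 3 edges, delete both glued faces → V=41, E=87, F=48.
Check: V − E + F = 41 − 87 + 48 = 2.

87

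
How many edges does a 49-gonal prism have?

A prism on an n-gon has two n-gon bases and n rectangular sides: V = 2·49 = 98, E = 3·49 = 147, F = 49 + 2 = 51.
Check: V − E + F = 98 − 147 + 51 = 2.

147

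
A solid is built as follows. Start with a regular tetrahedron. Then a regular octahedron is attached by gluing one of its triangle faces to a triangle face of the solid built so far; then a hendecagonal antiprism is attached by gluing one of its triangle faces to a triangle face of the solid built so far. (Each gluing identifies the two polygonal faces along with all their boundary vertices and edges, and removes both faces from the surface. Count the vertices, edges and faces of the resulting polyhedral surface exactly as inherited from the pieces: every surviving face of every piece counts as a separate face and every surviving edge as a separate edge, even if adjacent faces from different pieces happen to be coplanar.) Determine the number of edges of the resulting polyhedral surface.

56

A regular tetrahedron: V=4, E=6, F=4.
Attach a regular octahedron (V=6, E=12, F=8) along a 3-gon: merge 3 vertices and 3 edges, delete both glued faces → V=7, E=15, F=10.
Attach a hendecagonal antiprism (V=22, E=44, F=24) along a 3-gon: merge 3 vertices and 3 edges, delete both glued faces → V=26, E=56, F=32.
Check: V − E + F = 26 − 56 + 32 = 2.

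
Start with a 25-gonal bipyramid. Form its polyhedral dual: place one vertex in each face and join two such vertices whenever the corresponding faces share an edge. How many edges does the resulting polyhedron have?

The base solid has V = 27, E = 75, F = 50.
The dual swaps V and F and preserves E: V′ = F = 50, E′ = E = 75, F′ = V = 27.

75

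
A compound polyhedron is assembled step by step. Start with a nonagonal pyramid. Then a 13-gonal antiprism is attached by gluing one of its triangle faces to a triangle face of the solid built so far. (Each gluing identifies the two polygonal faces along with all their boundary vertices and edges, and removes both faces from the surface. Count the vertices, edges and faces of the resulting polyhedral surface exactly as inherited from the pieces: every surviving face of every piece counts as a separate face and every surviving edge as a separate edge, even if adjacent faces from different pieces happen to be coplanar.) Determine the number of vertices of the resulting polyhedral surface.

33

A nonagonal pyramid: V=10, E=18, F=10.
Attach a 13-gonal antiprism (V=26, E=52, F=28) along a 3-gon: merge 3 vertices and 3 edges, delete both glued faces → V=33, E=67, F=36.
Check: V − E + F = 33 − 67 + 36 = 2.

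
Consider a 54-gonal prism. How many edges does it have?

A prism on an n-gon has two n-gon bases and n rectangular sides: V = 2·54 = 108, E = 3·54 = 162, F = 54 + 2 = 56.

162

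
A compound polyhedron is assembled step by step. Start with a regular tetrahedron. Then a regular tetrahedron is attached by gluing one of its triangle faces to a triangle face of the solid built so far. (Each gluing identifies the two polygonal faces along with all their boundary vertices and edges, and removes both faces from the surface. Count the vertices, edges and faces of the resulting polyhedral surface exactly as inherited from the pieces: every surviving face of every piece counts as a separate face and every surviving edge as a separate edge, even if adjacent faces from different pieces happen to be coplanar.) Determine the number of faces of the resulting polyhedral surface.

6

A regular tetrahedron: V=4, E=6, F=4.
Attach a regular tetrahedron (V=4, E=6, F=4) along a 3-gon: merge 3 vertices and 3 edges, delete both glued faces → V=5, E=9, F=6.
Check: V − E + F = 5 − 9 + 6 = 2.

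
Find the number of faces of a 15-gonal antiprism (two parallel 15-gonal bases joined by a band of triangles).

An antiprism on an n-gon has two n-gon caps and 2n triangles: V = 2·15 = 30, E = 4·15 = 60, F = 2·15 + 2 = 32.

32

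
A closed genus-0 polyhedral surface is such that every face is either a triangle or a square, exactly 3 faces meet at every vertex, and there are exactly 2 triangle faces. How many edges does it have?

Let x be the number of squares; then F = 2 + x.
Edge–face incidences: 2E = 3·2 + 4·x = 6 + 4x.
Every vertex has degree 3, so 3V = 2E.
Euler: V − E + F = 2 ⇒ (2E)/3 − E + (2 + x) = 2.
Multiply by 6: 2·(2E) − 3·(2E) + 6·(2 + x) = 12, i.e. 12 + 6x − (6 + 4x) = 12.
Collecting terms: 2x + 6 = 12, so 2x = 6, so x = 3.
Then 2E = 6 + 4·3 = 18, so E = 9, V = 2E/3 = 6, F = 2 + 3 = 5.

9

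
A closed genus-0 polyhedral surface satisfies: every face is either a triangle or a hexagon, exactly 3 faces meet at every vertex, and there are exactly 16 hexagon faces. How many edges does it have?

Let x be the number of triangles; then F = 16 + x.
Edge–face incidences: 2E = 6·16 + 3·x = 96 + 3x.
Every vertex has degree 3, so 3V = 2E.
Euler: V − E + F = 2 ⇒ (2E)/3 − E + (16 + x) = 2.
Multiply by 6: 2·(2E) − 3·(2E) + 6·(16 + x) = 12, i.e. 96 + 6x − (96 + 3x) = 12.
Collecting terms: 3x = 12, so x = 4.
Then 2E = 96 + 3·4 = 108, so E = 54, V = 2E/3 = 36, F = 16 + 4 = 20.

54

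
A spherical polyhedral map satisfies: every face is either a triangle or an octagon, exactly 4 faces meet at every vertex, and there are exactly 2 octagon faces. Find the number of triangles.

16

Let x be the number of triangles; then F = 2 + x.
Edge–face incidences: 2E = 8·2 + 3·x = 16 + 3x.
Every vertex has degree 4, so 4V = 2E.
Euler: V − E + F = 2 ⇒ (2E)/4 − E + (2 + x) = 2.
Multiply by 8: 2·(2E) − 4·(2E) + 8·(2 + x) = 16, i.e. 16 + 8x − 2·(16 + 3x) = 16.
Collecting terms: 2x − 16 = 16, so 2x = 32, so x = 16.
Then 2E = 16 + 3·16 = 64, so E = 32, V = 2E/4 = 16, F = 2 + 16 = 18.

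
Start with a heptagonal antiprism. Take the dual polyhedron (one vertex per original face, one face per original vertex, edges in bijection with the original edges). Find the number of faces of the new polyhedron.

14

The base solid has V = 14, E = 28, F = 16.
The dual swaps V and F and preserves E: V′ = F = 16, E′ = E = 28, F′ = V = 14.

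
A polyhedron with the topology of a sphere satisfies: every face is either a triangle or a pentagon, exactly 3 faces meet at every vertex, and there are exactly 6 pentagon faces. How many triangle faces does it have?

Let x be the number of triangles; then F = 6 + x.
Edge–face incidences: 2E = 5·6 + 3·x = 30 + 3x.
Every vertex has degree 3, so 3V = 2E.
Euler: V − E + F = 2 ⇒ (2E)/3 − E + (6 + x) = 2.
Multiply by 6: 2·(2E) − 3·(2E) + 6·(6 + x) = 12, i.e. 36 + 6x − (30 + 3x) = 12.
Collecting terms: 3x + 6 = 12, so 3x = 6, so x = 2.
Then 2E = 30 + 3·2 = 36, so E = 18, V = 2E/3 = 12, F = 6 + 2 = 8.

2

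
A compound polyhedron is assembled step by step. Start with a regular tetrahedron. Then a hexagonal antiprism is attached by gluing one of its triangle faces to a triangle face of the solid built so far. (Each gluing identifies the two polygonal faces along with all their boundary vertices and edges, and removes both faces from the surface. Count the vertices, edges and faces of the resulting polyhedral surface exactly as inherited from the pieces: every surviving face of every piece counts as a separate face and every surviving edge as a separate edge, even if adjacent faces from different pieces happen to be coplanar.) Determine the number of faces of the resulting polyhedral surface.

A regular tetrahedron: V=4, E=6, F=4.
Attach a hexagonal antiprism (V=12, E=24, F=14) along a 3-gon: merge 3 vertices and 3 edges, delete both glued faces → V=13, E=27, F=16.
Check: V − E + F = 13 − 27 + 16 = 2.

16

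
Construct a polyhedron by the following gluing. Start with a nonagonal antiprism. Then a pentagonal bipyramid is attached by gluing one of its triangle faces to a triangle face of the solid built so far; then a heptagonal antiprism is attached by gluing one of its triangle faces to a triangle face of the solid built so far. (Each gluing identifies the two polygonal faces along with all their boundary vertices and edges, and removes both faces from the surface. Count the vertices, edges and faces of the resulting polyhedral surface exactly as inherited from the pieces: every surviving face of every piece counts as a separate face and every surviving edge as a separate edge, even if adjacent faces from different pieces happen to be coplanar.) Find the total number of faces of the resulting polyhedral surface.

A nonagonal antiprism: V=18, E=36, F=20.
Attach a pentagonal bipyramid (V=7, E=15, F=10) along a 3-gon: merge 3 vertices and 3 edges, delete both glued faces → V=22, E=48, F=28.
Attach a heptagonal antiprism (V=14, E=28, F=16) along a 3-gon: merge 3 vertices and 3 edges, delete both glued faces → V=33, E=73, F=42.
Check: V − E + F = 33 − 73 + 42 = 2.

42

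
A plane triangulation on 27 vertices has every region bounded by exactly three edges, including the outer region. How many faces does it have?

50

In a plane triangulation 3F = 2E and V − E + F = 2, so F = 2V − 4 = 2·27 − 4 = 50.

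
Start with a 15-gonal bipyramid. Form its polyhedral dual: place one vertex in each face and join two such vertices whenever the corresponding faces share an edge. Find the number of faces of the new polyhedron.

17

The base solid has V = 17, E = 45, F = 30.
The dual swaps V and F and preserves E: V′ = F = 30, E′ = E = 45, F′ = V = 17.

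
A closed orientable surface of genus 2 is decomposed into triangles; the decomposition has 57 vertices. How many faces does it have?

χ = 2 − 2·2 = -2, and every face is a triangle so 3F = 2E.
V − E + F = -2 with E = 3F/2 gives 57 − (3/2 − 1)·F = -2, so F = 118 and E = 177.

118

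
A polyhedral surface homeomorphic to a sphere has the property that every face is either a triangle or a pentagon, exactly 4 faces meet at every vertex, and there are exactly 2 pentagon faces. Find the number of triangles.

10

Let x be the number of triangles; then F = 2 + x.
Edge–face incidences: 2E = 5·2 + 3·x = 10 + 3x.
Every vertex has degree 4, so 4V = 2E.
Euler: V − E + F = 2 ⇒ (2E)/4 − E + (2 + x) = 2.
Multiply by 8: 2·(2E) − 4·(2E) + 8·(2 + x) = 16, i.e. 16 + 8x − 2·(10 + 3x) = 16.
Collecting terms: 2x − 4 = 16, so 2x = 20, so x = 10.
Then 2E = 10 + 3·10 = 40, so E = 20, V = 2E/4 = 10, F = 2 + 10 = 12.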